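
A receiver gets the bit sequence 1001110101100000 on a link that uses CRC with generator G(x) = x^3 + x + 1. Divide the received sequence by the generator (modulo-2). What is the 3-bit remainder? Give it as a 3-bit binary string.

Modulo-2 division of 1001110101100000 by 1011:
  pos 0: 1001 XOR 1011 = 0010
  pos 2: 1011 XOR 1011 = 0000
  pos 7: 1011 XOR 1011 = 0000
Remainder = 000 (zero — the frame passes the CRC check).

000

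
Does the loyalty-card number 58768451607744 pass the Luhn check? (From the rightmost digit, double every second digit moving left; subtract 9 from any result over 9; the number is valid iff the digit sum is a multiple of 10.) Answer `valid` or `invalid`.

From the right, keep odd positions and double even positions (subtract 9 from any doubled value over 9):
  doubled (positions 2,4,...): 8 5 3 1 7 5 1 → sum 30
  kept (positions 1,3,...): 4 7 0 1 4 6 8 → sum 30
Total = 60.
60 mod 10 = 0, so the number is valid.

valid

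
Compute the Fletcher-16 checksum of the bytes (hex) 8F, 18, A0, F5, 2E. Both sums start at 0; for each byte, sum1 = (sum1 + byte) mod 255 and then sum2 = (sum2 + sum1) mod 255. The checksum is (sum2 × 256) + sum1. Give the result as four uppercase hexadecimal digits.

2A6C

Running sums (mod 255):
  after byte 0 (8F): sum1=143, sum2=143
  after byte 1 (18): sum1=167, sum2=55
  after byte 2 (A0): sum1=72, sum2=127
  after byte 3 (F5): sum1=62, sum2=189
  after byte 4 (2E): sum1=108, sum2=42
Checksum = sum2·256 + sum1 = 42·256 + 108 = 10860 = 0x2A6C.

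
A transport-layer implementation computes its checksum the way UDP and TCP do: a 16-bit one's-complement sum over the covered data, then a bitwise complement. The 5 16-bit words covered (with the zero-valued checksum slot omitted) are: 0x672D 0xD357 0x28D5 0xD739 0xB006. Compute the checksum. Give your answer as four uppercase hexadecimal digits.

One's-complement addition (fold any carry out of bit 15 back into bit 0):
  0x672D + 0xD357 = 0x13A84 → wrap carry → 0x3A85
  0x3A85 + 0x28D5 = 0x0635A
  0x635A + 0xD739 = 0x13A93 → wrap carry → 0x3A94
  0x3A94 + 0xB006 = 0x0EA9A
One's-complement sum = 0xEA9A.
Checksum = ~0xEA9A & 0xFFFF = 0x1565.

1565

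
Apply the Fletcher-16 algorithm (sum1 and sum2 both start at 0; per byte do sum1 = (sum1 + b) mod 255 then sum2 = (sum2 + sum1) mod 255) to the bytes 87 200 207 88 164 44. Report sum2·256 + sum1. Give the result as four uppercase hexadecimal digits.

B519

Running sums (mod 255):
  after byte 0 (87): sum1=87, sum2=87
  after byte 1 (200): sum1=32, sum2=119
  after byte 2 (207): sum1=239, sum2=103
  after byte 3 (88): sum1=72, sum2=175
  after byte 4 (164): sum1=236, sum2=156
  after byte 5 (44): sum1=25, sum2=181
Checksum = sum2·256 + sum1 = 181·256 + 25 = 46361 = 0xB519.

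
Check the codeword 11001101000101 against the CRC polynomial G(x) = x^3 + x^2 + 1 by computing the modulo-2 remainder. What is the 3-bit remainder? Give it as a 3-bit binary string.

Modulo-2 division of 11001101000101 by 1101:
  pos 0: 1100 XOR 1101 = 0001
  pos 3: 1110 XOR 1101 = 0011
  pos 5: 1110 XOR 1101 = 0011
  pos 7: 1100 XOR 1101 = 0001
  pos 10: 1101 XOR 1101 = 0000
Remainder = 000 (zero — the frame passes the CRC check).

000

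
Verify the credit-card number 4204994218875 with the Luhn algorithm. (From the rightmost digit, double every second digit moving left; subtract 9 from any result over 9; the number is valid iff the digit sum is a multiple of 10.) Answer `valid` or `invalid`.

From the right, keep odd positions and double even positions (subtract 9 from any doubled value over 9):
  doubled (positions 2,4,...): 5 7 4 9 8 4 → sum 37
  kept (positions 1,3,...): 5 8 1 4 9 0 4 → sum 31
Total = 68.
68 mod 10 = 8, so the number is invalid.

invalid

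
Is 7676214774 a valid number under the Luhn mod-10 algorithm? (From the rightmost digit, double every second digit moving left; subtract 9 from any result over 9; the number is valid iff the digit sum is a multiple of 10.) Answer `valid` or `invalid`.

From the right, keep odd positions and double even positions (subtract 9 from any doubled value over 9):
  doubled (positions 2,4,...): 5 8 4 5 5 → sum 27
  kept (positions 1,3,...): 4 7 1 6 6 → sum 24
Total = 51.
51 mod 10 = 1, so the number is invalid.

invalid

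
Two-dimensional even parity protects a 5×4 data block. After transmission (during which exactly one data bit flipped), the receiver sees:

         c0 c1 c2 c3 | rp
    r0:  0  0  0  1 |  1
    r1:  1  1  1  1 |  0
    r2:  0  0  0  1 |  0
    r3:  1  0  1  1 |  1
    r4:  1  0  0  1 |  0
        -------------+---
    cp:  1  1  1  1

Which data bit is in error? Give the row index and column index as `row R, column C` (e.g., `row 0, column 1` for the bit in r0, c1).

row 2, column 2

Recompute each row's even parity and compare to rp:
  r0: data parity 1, sent rp 1 → ok
  r1: data parity 0, sent rp 0 → ok
  r2: data parity 1, sent rp 0 → mismatch
  r3: data parity 1, sent rp 1 → ok
  r4: data parity 0, sent rp 0 → ok
Recompute each column's even parity and compare to cp:
  c0: data parity 1, sent cp 1 → ok
  c1: data parity 1, sent cp 1 → ok
  c2: data parity 0, sent cp 1 → mismatch
  c3: data parity 1, sent cp 1 → ok
Exactly one row (r2) and one column (c2) fail → the flipped bit is at their intersection.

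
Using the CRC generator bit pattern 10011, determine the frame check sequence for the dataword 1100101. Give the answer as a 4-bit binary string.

Append 4 zeros: 11001010000. Divide by 10011 (XOR where the leading bit is 1):
  pos 0: 11001 XOR 10011 = 01010
  pos 1: 10100 XOR 10011 = 00111
  pos 3: 11110 XOR 10011 = 01101
  pos 4: 11010 XOR 10011 = 01001
  pos 5: 10010 XOR 10011 = 00001
Remainder (last 4 bits) = 0010. This is the CRC / FCS.

0010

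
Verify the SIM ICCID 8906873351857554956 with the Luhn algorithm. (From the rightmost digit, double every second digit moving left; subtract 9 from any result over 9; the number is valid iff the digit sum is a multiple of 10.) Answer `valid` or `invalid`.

From the right, keep odd positions and double even positions (subtract 9 from any doubled value over 9):
  doubled (positions 2,4,...): 1 8 1 1 2 6 5 3 9 → sum 36
  kept (positions 1,3,...): 6 9 5 7 8 5 3 8 0 8 → sum 59
Total = 95.
95 mod 10 = 5, so the number is invalid.

invalid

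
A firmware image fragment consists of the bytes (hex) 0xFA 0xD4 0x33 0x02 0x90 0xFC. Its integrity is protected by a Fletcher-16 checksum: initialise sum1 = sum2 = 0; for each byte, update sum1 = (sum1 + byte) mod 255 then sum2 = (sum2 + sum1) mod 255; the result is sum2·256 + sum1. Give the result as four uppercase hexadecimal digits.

FA92

Running sums (mod 255):
  after byte 0 (0xFA): sum1=250, sum2=250
  after byte 1 (0xD4): sum1=207, sum2=202
  after byte 2 (0x33): sum1=3, sum2=205
  after byte 3 (0x02): sum1=5, sum2=210
  after byte 4 (0x90): sum1=149, sum2=104
  after byte 5 (0xFC): sum1=146, sum2=250
Checksum = sum2·256 + sum1 = 250·256 + 146 = 64146 = 0xFA92.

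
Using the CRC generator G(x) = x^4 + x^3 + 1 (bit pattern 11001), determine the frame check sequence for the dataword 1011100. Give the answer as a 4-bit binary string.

1100

Append 4 zeros: 10111000000. Divide by 11001 (XOR where the leading bit is 1):
  pos 0: 10111 XOR 11001 = 01110
  pos 1: 11100 XOR 11001 = 00101
  pos 3: 10100 XOR 11001 = 01101
  pos 4: 11010 XOR 11001 = 00011
Remainder (last 4 bits) = 1100. This is the CRC / FCS.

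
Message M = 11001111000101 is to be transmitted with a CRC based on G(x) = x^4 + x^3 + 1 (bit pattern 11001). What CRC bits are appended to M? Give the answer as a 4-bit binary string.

0010

Append 4 zeros: 110011110001010000. Divide by 11001 (XOR where the leading bit is 1):
  pos 0: 11001 XOR 11001 = 00000
  pos 5: 11100 XOR 11001 = 00101
  pos 7: 10101 XOR 11001 = 01100
  pos 8: 11000 XOR 11001 = 00001
  pos 12: 11000 XOR 11001 = 00001
Remainder (last 4 bits) = 0010. This is the CRC / FCS.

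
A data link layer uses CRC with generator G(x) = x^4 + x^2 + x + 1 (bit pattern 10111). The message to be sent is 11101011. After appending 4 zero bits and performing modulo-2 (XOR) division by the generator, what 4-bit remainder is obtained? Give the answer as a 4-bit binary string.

0011

Append 4 zeros: 111010110000. Divide by 10111 (XOR where the leading bit is 1):
  pos 0: 11101 XOR 10111 = 01010
  pos 1: 10100 XOR 10111 = 00011
  pos 4: 11110 XOR 10111 = 01001
  pos 5: 10010 XOR 10111 = 00101
  pos 7: 10100 XOR 10111 = 00011
Remainder (last 4 bits) = 0011. This is the CRC / FCS.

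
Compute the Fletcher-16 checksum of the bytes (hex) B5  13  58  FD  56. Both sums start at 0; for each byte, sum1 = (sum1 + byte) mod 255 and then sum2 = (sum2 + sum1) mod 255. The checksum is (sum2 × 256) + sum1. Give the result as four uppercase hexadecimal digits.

Running sums (mod 255):
  after byte 0 (B5): sum1=181, sum2=181
  after byte 1 (13): sum1=200, sum2=126
  after byte 2 (58): sum1=33, sum2=159
  after byte 3 (FD): sum1=31, sum2=190
  after byte 4 (56): sum1=117, sum2=52
Checksum = sum2·256 + sum1 = 52·256 + 117 = 13429 = 0x3475.

3475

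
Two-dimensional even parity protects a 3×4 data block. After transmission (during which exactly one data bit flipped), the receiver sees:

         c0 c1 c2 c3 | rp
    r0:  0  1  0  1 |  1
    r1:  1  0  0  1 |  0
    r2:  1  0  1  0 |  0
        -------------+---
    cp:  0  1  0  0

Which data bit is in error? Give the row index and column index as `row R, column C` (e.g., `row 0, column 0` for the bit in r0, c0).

Recompute each row's even parity and compare to rp:
  r0: data parity 0, sent rp 1 → mismatch
  r1: data parity 0, sent rp 0 → ok
  r2: data parity 0, sent rp 0 → ok
Recompute each column's even parity and compare to cp:
  c0: data parity 0, sent cp 0 → ok
  c1: data parity 1, sent cp 1 → ok
  c2: data parity 1, sent cp 0 → mismatch
  c3: data parity 0, sent cp 0 → ok
Exactly one row (r0) and one column (c2) fail → the flipped bit is at their intersection.

row 0, column 2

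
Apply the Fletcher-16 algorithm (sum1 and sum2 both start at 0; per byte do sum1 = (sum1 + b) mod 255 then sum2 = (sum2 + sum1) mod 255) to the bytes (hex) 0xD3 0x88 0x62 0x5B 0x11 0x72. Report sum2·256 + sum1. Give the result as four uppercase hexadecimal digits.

Running sums (mod 255):
  after byte 0 (0xD3): sum1=211, sum2=211
  after byte 1 (0x88): sum1=92, sum2=48
  after byte 2 (0x62): sum1=190, sum2=238
  after byte 3 (0x5B): sum1=26, sum2=9
  after byte 4 (0x11): sum1=43, sum2=52
  after byte 5 (0x72): sum1=157, sum2=209
Checksum = sum2·256 + sum1 = 209·256 + 157 = 53661 = 0xD19D.

D19D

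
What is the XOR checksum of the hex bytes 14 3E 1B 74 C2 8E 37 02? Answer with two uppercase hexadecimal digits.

XOR the bytes together:
  start with 0x14
  0x14 ⊕ 0x3E = 0x2A
  0x2A ⊕ 0x1B = 0x31
  0x31 ⊕ 0x74 = 0x45
  0x45 ⊕ 0xC2 = 0x87
  0x87 ⊕ 0x8E = 0x09
  0x09 ⊕ 0x37 = 0x3E
  0x3E ⊕ 0x02 = 0x3C

3C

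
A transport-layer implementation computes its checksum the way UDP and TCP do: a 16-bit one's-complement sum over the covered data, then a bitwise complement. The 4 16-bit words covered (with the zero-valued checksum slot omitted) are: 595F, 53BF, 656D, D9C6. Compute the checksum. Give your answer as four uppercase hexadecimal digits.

One's-complement addition (fold any carry out of bit 15 back into bit 0):
  0x595F + 0x53BF = 0x0AD1E
  0xAD1E + 0x656D = 0x1128B → wrap carry → 0x128C
  0x128C + 0xD9C6 = 0x0EC52
One's-complement sum = 0xEC52.
Checksum = ~0xEC52 & 0xFFFF = 0x13AD.

13AD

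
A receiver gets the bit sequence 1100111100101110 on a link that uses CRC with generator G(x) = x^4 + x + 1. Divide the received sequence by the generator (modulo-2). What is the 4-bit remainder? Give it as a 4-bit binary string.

0110

Modulo-2 division of 1100111100101110 by 10011:
  pos 0: 11001 XOR 10011 = 01010
  pos 1: 10101 XOR 10011 = 00110
  pos 3: 11011 XOR 10011 = 01000
  pos 4: 10000 XOR 10011 = 00011
  pos 7: 11010 XOR 10011 = 01001
  pos 8: 10011 XOR 10011 = 00000
Remainder = 0110 (nonzero — an error is detected).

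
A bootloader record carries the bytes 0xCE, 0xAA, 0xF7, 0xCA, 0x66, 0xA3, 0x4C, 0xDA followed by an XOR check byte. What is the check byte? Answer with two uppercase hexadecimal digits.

XOR the bytes together:
  start with 0xCE
  0xCE ⊕ 0xAA = 0x64
  0x64 ⊕ 0xF7 = 0x93
  0x93 ⊕ 0xCA = 0x59
  0x59 ⊕ 0x66 = 0x3F
  0x3F ⊕ 0xA3 = 0x9C
  0x9C ⊕ 0x4C = 0xD0
  0xD0 ⊕ 0xDA = 0x0A

0A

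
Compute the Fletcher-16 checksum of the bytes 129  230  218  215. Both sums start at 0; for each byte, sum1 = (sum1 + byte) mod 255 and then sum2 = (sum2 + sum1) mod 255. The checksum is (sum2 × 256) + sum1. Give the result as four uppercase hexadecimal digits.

Running sums (mod 255):
  after byte 0 (129): sum1=129, sum2=129
  after byte 1 (230): sum1=104, sum2=233
  after byte 2 (218): sum1=67, sum2=45
  after byte 3 (215): sum1=27, sum2=72
Checksum = sum2·256 + sum1 = 72·256 + 27 = 18459 = 0x481B.

481B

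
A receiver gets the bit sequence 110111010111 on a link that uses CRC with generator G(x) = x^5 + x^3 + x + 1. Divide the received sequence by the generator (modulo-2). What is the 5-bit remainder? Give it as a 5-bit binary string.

10110

Modulo-2 division of 110111010111 by 101011:
  pos 0: 110111 XOR 101011 = 011100
  pos 1: 111000 XOR 101011 = 010011
  pos 2: 100111 XOR 101011 = 001100
  pos 4: 110001 XOR 101011 = 011010
  pos 5: 110101 XOR 101011 = 011110
  pos 6: 111101 XOR 101011 = 010110
Remainder = 10110 (nonzero — an error is detected).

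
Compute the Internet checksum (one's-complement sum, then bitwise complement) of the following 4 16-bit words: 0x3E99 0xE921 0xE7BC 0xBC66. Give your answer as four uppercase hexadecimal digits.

One's-complement addition (fold any carry out of bit 15 back into bit 0):
  0x3E99 + 0xE921 = 0x127BA → wrap carry → 0x27BB
  0x27BB + 0xE7BC = 0x10F77 → wrap carry → 0x0F78
  0x0F78 + 0xBC66 = 0x0CBDE
One's-complement sum = 0xCBDE.
Checksum = ~0xCBDE & 0xFFFF = 0x3421.

3421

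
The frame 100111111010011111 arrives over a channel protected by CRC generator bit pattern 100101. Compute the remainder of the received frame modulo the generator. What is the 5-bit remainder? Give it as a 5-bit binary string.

11011

Modulo-2 division of 100111111010011111 by 100101:
  pos 0: 100111 XOR 100101 = 000010
  pos 4: 101110 XOR 100101 = 001011
  pos 6: 101110 XOR 100101 = 001011
  pos 8: 101101 XOR 100101 = 001000
  pos 10: 100011 XOR 100101 = 000110
Remainder = 11011 (nonzero — an error is detected).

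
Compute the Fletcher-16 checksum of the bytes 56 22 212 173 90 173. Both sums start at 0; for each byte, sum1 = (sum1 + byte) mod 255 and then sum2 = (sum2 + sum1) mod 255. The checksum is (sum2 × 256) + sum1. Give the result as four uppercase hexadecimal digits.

Running sums (mod 255):
  after byte 0 (56): sum1=56, sum2=56
  after byte 1 (22): sum1=78, sum2=134
  after byte 2 (212): sum1=35, sum2=169
  after byte 3 (173): sum1=208, sum2=122
  after byte 4 (90): sum1=43, sum2=165
  after byte 5 (173): sum1=216, sum2=126
Checksum = sum2·256 + sum1 = 126·256 + 216 = 32472 = 0x7ED8.

7ED8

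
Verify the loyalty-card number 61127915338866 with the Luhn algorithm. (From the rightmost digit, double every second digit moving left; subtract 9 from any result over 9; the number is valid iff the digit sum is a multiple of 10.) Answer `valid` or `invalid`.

From the right, keep odd positions and double even positions (subtract 9 from any doubled value over 9):
  doubled (positions 2,4,...): 3 7 6 2 5 2 3 → sum 28
  kept (positions 1,3,...): 6 8 3 5 9 2 1 → sum 34
Total = 62.
62 mod 10 = 2, so the number is invalid.

invalid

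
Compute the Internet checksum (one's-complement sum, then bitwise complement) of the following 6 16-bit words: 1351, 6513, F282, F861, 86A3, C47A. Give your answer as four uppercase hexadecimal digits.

One's-complement addition (fold any carry out of bit 15 back into bit 0):
  0x1351 + 0x6513 = 0x07864
  0x7864 + 0xF282 = 0x16AE6 → wrap carry → 0x6AE7
  0x6AE7 + 0xF861 = 0x16348 → wrap carry → 0x6349
  0x6349 + 0x86A3 = 0x0E9EC
  0xE9EC + 0xC47A = 0x1AE66 → wrap carry → 0xAE67
One's-complement sum = 0xAE67.
Checksum = ~0xAE67 & 0xFFFF = 0x5198.

5198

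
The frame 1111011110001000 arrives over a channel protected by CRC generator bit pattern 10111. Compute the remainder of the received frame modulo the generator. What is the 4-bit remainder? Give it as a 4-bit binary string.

0001

Modulo-2 division of 1111011110001000 by 10111:
  pos 0: 11110 XOR 10111 = 01001
  pos 1: 10011 XOR 10111 = 00100
  pos 3: 10011 XOR 10111 = 00100
  pos 5: 10010 XOR 10111 = 00101
  pos 7: 10100 XOR 10111 = 00011
  pos 10: 11100 XOR 10111 = 01011
  pos 11: 10110 XOR 10111 = 00001
Remainder = 0001 (nonzero — an error is detected).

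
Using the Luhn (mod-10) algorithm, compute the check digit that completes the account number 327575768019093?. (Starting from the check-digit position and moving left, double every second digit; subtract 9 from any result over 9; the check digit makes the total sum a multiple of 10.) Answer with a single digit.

Partial digits right→left: 3 9 0 9 1 0 8 6 7 5 7 5 7 2 3
Double every second digit counting from the check-digit position (so the 1st, 3rd, 5th, ... of the partial from the right).
  doubled (with −9 where >9): 6 0 2 7 5 5 5 6 → sum 36
  kept as-is: 9 9 0 6 5 5 2 → sum 36
Total = 36 + 36 = 72.
Check digit = (10 − (72 mod 10)) mod 10 = 8.

8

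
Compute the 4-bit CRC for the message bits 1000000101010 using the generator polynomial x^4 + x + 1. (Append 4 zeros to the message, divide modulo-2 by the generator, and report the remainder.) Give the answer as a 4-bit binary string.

0101

Append 4 zeros: 10000001010100000. Divide by 10011 (XOR where the leading bit is 1):
  pos 0: 10000 XOR 10011 = 00011
  pos 3: 11001 XOR 10011 = 01010
  pos 4: 10100 XOR 10011 = 00111
  pos 6: 11110 XOR 10011 = 01101
  pos 7: 11011 XOR 10011 = 01000
  pos 8: 10000 XOR 10011 = 00011
  pos 11: 11000 XOR 10011 = 01011
  pos 12: 10110 XOR 10011 = 00101
Remainder (last 4 bits) = 0101. This is the CRC / FCS.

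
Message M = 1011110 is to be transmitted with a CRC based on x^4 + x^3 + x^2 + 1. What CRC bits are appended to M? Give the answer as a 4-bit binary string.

Append 4 zeros: 10111100000. Divide by 11101 (XOR where the leading bit is 1):
  pos 0: 10111 XOR 11101 = 01010
  pos 1: 10101 XOR 11101 = 01000
  pos 2: 10000 XOR 11101 = 01101
  pos 3: 11010 XOR 11101 = 00111
  pos 5: 11100 XOR 11101 = 00001
Remainder (last 4 bits) = 0010. This is the CRC / FCS.

0010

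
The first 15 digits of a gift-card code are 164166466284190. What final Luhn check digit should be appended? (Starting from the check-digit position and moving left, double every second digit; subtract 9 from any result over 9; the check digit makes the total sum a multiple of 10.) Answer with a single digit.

Partial digits right→left: 0 9 1 4 8 2 6 6 4 6 6 1 4 6 1
Double every second digit counting from the check-digit position (so the 1st, 3rd, 5th, ... of the partial from the right).
  doubled (with −9 where >9): 0 2 7 3 8 3 8 2 → sum 33
  kept as-is: 9 4 2 6 6 1 6 → sum 34
Total = 33 + 34 = 67.
Check digit = (10 − (67 mod 10)) mod 10 = 3.

3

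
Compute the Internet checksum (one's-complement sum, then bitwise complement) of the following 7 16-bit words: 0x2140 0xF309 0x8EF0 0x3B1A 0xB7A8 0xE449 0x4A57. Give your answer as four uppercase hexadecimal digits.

3B61

One's-complement addition (fold any carry out of bit 15 back into bit 0):
  0x2140 + 0xF309 = 0x11449 → wrap carry → 0x144A
  0x144A + 0x8EF0 = 0x0A33A
  0xA33A + 0x3B1A = 0x0DE54
  0xDE54 + 0xB7A8 = 0x195FC → wrap carry → 0x95FD
  0x95FD + 0xE449 = 0x17A46 → wrap carry → 0x7A47
  0x7A47 + 0x4A57 = 0x0C49E
One's-complement sum = 0xC49E.
Checksum = ~0xC49E & 0xFFFF = 0x3B61.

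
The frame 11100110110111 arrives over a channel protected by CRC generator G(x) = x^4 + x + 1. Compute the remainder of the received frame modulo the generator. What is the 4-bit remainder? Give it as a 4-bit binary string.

0000

Modulo-2 division of 11100110110111 by 10011:
  pos 0: 11100 XOR 10011 = 01111
  pos 1: 11111 XOR 10011 = 01100
  pos 2: 11001 XOR 10011 = 01010
  pos 3: 10100 XOR 10011 = 00111
  pos 5: 11111 XOR 10011 = 01100
  pos 6: 11000 XOR 10011 = 01011
  pos 7: 10111 XOR 10011 = 00100
  pos 9: 10011 XOR 10011 = 00000
Remainder = 0000 (zero — the frame passes the CRC check).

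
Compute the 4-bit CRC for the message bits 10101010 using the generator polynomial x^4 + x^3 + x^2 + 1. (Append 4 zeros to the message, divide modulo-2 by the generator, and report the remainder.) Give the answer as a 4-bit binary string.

Append 4 zeros: 101010100000. Divide by 11101 (XOR where the leading bit is 1):
  pos 0: 10101 XOR 11101 = 01000
  pos 1: 10000 XOR 11101 = 01101
  pos 2: 11011 XOR 11101 = 00110
  pos 4: 11000 XOR 11101 = 00101
  pos 6: 10100 XOR 11101 = 01001
  pos 7: 10010 XOR 11101 = 01111
Remainder (last 4 bits) = 1111. This is the CRC / FCS.

1111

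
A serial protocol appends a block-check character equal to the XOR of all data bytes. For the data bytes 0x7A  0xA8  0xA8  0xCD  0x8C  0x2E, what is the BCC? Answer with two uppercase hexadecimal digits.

XOR the bytes together:
  start with 0x7A
  0x7A ⊕ 0xA8 = 0xD2
  0xD2 ⊕ 0xA8 = 0x7A
  0x7A ⊕ 0xCD = 0xB7
  0xB7 ⊕ 0x8C = 0x3B
  0x3B ⊕ 0x2E = 0x15

15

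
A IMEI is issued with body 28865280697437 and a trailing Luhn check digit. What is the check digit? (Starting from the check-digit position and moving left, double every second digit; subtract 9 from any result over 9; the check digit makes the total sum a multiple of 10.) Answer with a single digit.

Partial digits right→left: 7 3 4 7 9 6 0 8 2 5 6 8 8 2
Double every second digit counting from the check-digit position (so the 1st, 3rd, 5th, ... of the partial from the right).
  doubled (with −9 where >9): 5 8 9 0 4 3 7 → sum 36
  kept as-is: 3 7 6 8 5 8 2 → sum 39
Total = 36 + 39 = 75.
Check digit = (10 − (75 mod 10)) mod 10 = 5.

5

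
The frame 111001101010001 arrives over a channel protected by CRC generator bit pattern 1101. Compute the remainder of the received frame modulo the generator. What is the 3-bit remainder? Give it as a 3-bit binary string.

Modulo-2 division of 111001101010001 by 1101:
  pos 0: 1110 XOR 1101 = 0011
  pos 2: 1101 XOR 1101 = 0000
  pos 6: 1010 XOR 1101 = 0111
  pos 7: 1111 XOR 1101 = 0010
  pos 9: 1000 XOR 1101 = 0101
  pos 10: 1010 XOR 1101 = 0111
  pos 11: 1111 XOR 1101 = 0010
Remainder = 010 (nonzero — an error is detected).

010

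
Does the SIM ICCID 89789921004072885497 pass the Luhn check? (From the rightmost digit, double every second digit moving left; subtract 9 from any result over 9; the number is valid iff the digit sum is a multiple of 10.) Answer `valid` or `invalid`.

invalid

From the right, keep odd positions and double even positions (subtract 9 from any doubled value over 9):
  doubled (positions 2,4,...): 9 1 7 5 8 0 4 9 5 7 → sum 55
  kept (positions 1,3,...): 7 4 8 2 0 0 1 9 8 9 → sum 48
Total = 103.
103 mod 10 = 3, so the number is invalid.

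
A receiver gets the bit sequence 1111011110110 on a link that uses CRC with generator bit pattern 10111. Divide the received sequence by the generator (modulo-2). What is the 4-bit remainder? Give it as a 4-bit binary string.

Modulo-2 division of 1111011110110 by 10111:
  pos 0: 11110 XOR 10111 = 01001
  pos 1: 10011 XOR 10111 = 00100
  pos 3: 10011 XOR 10111 = 00100
  pos 5: 10010 XOR 10111 = 00101
  pos 7: 10111 XOR 10111 = 00000
Remainder = 0000 (zero — the frame passes the CRC check).

0000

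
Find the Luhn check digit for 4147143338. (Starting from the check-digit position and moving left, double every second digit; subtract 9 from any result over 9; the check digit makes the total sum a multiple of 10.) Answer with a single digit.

Partial digits right→left: 8 3 3 3 4 1 7 4 1 4
Double every second digit counting from the check-digit position (so the 1st, 3rd, 5th, ... of the partial from the right).
  doubled (with −9 where >9): 7 6 8 5 2 → sum 28
  kept as-is: 3 3 1 4 4 → sum 15
Total = 28 + 15 = 43.
Check digit = (10 − (43 mod 10)) mod 10 = 7.

7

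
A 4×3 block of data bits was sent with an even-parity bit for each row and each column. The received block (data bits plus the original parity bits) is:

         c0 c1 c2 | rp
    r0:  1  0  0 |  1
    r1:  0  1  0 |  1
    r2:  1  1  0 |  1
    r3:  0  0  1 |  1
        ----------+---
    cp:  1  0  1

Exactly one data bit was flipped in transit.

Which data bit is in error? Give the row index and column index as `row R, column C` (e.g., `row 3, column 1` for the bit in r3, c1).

row 2, column 0

Recompute each row's even parity and compare to rp:
  r0: data parity 1, sent rp 1 → ok
  r1: data parity 1, sent rp 1 → ok
  r2: data parity 0, sent rp 1 → mismatch
  r3: data parity 1, sent rp 1 → ok
Recompute each column's even parity and compare to cp:
  c0: data parity 0, sent cp 1 → mismatch
  c1: data parity 0, sent cp 0 → ok
  c2: data parity 1, sent cp 1 → ok
Exactly one row (r2) and one column (c0) fail → the flipped bit is at their intersection.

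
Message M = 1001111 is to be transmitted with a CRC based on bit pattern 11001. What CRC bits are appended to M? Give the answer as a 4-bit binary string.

Append 4 zeros: 10011110000. Divide by 11001 (XOR where the leading bit is 1):
  pos 0: 10011 XOR 11001 = 01010
  pos 1: 10101 XOR 11001 = 01100
  pos 2: 11001 XOR 11001 = 00000
Remainder (last 4 bits) = 0000. This is the CRC / FCS.

0000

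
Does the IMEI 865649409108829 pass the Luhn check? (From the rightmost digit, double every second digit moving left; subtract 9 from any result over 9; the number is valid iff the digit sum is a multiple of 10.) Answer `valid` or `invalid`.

invalid

From the right, keep odd positions and double even positions (subtract 9 from any doubled value over 9):
  doubled (positions 2,4,...): 4 7 2 0 9 3 3 → sum 28
  kept (positions 1,3,...): 9 8 0 9 4 4 5 8 → sum 47
Total = 75.
75 mod 10 = 5, so the number is invalid.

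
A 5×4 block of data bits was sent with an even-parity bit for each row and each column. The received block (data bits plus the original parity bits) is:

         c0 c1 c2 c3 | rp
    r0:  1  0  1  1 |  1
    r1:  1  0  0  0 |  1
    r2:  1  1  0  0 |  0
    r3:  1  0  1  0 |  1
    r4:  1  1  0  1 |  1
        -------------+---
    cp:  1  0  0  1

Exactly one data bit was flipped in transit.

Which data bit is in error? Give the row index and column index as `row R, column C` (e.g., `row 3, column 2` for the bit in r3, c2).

row 3, column 3

Recompute each row's even parity and compare to rp:
  r0: data parity 1, sent rp 1 → ok
  r1: data parity 1, sent rp 1 → ok
  r2: data parity 0, sent rp 0 → ok
  r3: data parity 0, sent rp 1 → mismatch
  r4: data parity 1, sent rp 1 → ok
Recompute each column's even parity and compare to cp:
  c0: data parity 1, sent cp 1 → ok
  c1: data parity 0, sent cp 0 → ok
  c2: data parity 0, sent cp 0 → ok
  c3: data parity 0, sent cp 1 → mismatch
Exactly one row (r3) and one column (c3) fail → the flipped bit is at their intersection.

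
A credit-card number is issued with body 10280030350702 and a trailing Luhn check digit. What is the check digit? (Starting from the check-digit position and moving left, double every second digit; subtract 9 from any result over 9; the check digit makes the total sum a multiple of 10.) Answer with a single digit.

Partial digits right→left: 2 0 7 0 5 3 0 3 0 0 8 2 0 1
Double every second digit counting from the check-digit position (so the 1st, 3rd, 5th, ... of the partial from the right).
  doubled (with −9 where >9): 4 5 1 0 0 7 0 → sum 17
  kept as-is: 0 0 3 3 0 2 1 → sum 9
Total = 17 + 9 = 26.
Check digit = (10 − (26 mod 10)) mod 10 = 4.

4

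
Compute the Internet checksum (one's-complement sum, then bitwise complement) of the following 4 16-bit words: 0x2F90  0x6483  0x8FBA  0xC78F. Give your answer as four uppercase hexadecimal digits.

14A2

One's-complement addition (fold any carry out of bit 15 back into bit 0):
  0x2F90 + 0x6483 = 0x09413
  0x9413 + 0x8FBA = 0x123CD → wrap carry → 0x23CE
  0x23CE + 0xC78F = 0x0EB5D
One's-complement sum = 0xEB5D.
Checksum = ~0xEB5D & 0xFFFF = 0x14A2.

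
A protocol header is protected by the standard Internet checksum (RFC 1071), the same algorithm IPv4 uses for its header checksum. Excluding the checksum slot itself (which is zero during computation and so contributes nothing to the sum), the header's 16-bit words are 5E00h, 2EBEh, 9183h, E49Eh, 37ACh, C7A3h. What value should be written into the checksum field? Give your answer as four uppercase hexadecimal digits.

One's-complement addition (fold any carry out of bit 15 back into bit 0):
  0x5E00 + 0x2EBE = 0x08CBE
  0x8CBE + 0x9183 = 0x11E41 → wrap carry → 0x1E42
  0x1E42 + 0xE49E = 0x102E0 → wrap carry → 0x02E1
  0x02E1 + 0x37AC = 0x03A8D
  0x3A8D + 0xC7A3 = 0x10230 → wrap carry → 0x0231
One's-complement sum = 0x0231.
Checksum = ~0x0231 & 0xFFFF = 0xFDCE.

FDCE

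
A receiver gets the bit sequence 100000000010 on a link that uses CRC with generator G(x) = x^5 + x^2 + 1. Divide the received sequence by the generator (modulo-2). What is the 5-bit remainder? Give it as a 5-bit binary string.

Modulo-2 division of 100000000010 by 100101:
  pos 0: 100000 XOR 100101 = 000101
  pos 3: 101000 XOR 100101 = 001101
  pos 5: 110101 XOR 100101 = 010000
  pos 6: 100000 XOR 100101 = 000101
Remainder = 00101 (nonzero — an error is detected).

00101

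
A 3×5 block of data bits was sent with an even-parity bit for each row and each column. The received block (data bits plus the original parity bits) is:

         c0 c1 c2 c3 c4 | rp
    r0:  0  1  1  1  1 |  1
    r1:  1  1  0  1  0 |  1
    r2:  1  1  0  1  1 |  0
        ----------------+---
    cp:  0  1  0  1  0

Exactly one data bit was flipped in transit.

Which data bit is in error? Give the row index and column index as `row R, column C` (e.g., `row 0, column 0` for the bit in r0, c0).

row 0, column 2

Recompute each row's even parity and compare to rp:
  r0: data parity 0, sent rp 1 → mismatch
  r1: data parity 1, sent rp 1 → ok
  r2: data parity 0, sent rp 0 → ok
Recompute each column's even parity and compare to cp:
  c0: data parity 0, sent cp 0 → ok
  c1: data parity 1, sent cp 1 → ok
  c2: data parity 1, sent cp 0 → mismatch
  c3: data parity 1, sent cp 1 → ok
  c4: data parity 0, sent cp 0 → ok
Exactly one row (r0) and one column (c2) fail → the flipped bit is at their intersection.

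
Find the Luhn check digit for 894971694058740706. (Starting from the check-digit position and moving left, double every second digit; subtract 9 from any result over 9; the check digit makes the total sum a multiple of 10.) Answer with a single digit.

7

Partial digits right→left: 6 0 7 0 4 7 8 5 0 4 9 6 1 7 9 4 9 8
Double every second digit counting from the check-digit position (so the 1st, 3rd, 5th, ... of the partial from the right).
  doubled (with −9 where >9): 3 5 8 7 0 9 2 9 9 → sum 52
  kept as-is: 0 0 7 5 4 6 7 4 8 → sum 41
Total = 52 + 41 = 93.
Check digit = (10 − (93 mod 10)) mod 10 = 7.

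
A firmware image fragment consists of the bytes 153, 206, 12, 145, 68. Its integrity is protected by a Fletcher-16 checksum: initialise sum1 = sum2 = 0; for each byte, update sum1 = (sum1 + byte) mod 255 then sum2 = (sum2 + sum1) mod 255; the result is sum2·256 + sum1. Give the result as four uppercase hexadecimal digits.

C64A

Running sums (mod 255):
  after byte 0 (153): sum1=153, sum2=153
  after byte 1 (206): sum1=104, sum2=2
  after byte 2 (12): sum1=116, sum2=118
  after byte 3 (145): sum1=6, sum2=124
  after byte 4 (68): sum1=74, sum2=198
Checksum = sum2·256 + sum1 = 198·256 + 74 = 50762 = 0xC64A.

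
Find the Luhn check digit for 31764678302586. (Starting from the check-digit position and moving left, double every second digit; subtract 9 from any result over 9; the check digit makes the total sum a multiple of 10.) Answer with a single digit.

Partial digits right→left: 6 8 5 2 0 3 8 7 6 4 6 7 1 3
Double every second digit counting from the check-digit position (so the 1st, 3rd, 5th, ... of the partial from the right).
  doubled (with −9 where >9): 3 1 0 7 3 3 2 → sum 19
  kept as-is: 8 2 3 7 4 7 3 → sum 34
Total = 19 + 34 = 53.
Check digit = (10 − (53 mod 10)) mod 10 = 7.

7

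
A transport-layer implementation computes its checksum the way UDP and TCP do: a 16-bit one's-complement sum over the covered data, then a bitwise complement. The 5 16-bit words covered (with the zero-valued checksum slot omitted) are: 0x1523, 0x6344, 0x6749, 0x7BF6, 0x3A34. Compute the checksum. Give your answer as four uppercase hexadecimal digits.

6A24

One's-complement addition (fold any carry out of bit 15 back into bit 0):
  0x1523 + 0x6344 = 0x07867
  0x7867 + 0x6749 = 0x0DFB0
  0xDFB0 + 0x7BF6 = 0x15BA6 → wrap carry → 0x5BA7
  0x5BA7 + 0x3A34 = 0x095DB
One's-complement sum = 0x95DB.
Checksum = ~0x95DB & 0xFFFF = 0x6A24.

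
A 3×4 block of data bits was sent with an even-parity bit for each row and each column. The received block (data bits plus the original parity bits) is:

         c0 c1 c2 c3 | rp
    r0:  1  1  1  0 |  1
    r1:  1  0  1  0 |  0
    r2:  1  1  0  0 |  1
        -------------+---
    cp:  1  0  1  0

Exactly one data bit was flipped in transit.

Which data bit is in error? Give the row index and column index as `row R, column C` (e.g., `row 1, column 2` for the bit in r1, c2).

row 2, column 2

Recompute each row's even parity and compare to rp:
  r0: data parity 1, sent rp 1 → ok
  r1: data parity 0, sent rp 0 → ok
  r2: data parity 0, sent rp 1 → mismatch
Recompute each column's even parity and compare to cp:
  c0: data parity 1, sent cp 1 → ok
  c1: data parity 0, sent cp 0 → ok
  c2: data parity 0, sent cp 1 → mismatch
  c3: data parity 0, sent cp 0 → ok
Exactly one row (r2) and one column (c2) fail → the flipped bit is at their intersection.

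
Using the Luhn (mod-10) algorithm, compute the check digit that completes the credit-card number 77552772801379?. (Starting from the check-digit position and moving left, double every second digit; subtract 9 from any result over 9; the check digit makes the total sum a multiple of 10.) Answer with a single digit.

3

Partial digits right→left: 9 7 3 1 0 8 2 7 7 2 5 5 7 7
Double every second digit counting from the check-digit position (so the 1st, 3rd, 5th, ... of the partial from the right).
  doubled (with −9 where >9): 9 6 0 4 5 1 5 → sum 30
  kept as-is: 7 1 8 7 2 5 7 → sum 37
Total = 30 + 37 = 67.
Check digit = (10 − (67 mod 10)) mod 10 = 3.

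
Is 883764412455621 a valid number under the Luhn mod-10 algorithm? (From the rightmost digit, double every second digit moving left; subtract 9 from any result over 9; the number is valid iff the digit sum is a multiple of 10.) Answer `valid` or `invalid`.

valid

From the right, keep odd positions and double even positions (subtract 9 from any doubled value over 9):
  doubled (positions 2,4,...): 4 1 8 2 8 5 7 → sum 35
  kept (positions 1,3,...): 1 6 5 2 4 6 3 8 → sum 35
Total = 70.
70 mod 10 = 0, so the number is valid.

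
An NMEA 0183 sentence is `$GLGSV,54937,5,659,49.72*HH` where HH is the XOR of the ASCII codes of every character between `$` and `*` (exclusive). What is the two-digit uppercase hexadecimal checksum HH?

XOR the ASCII codes of the payload characters:
  'G' = 0x47 → acc = 0x47
  'L' = 0x4C → acc = 0x0B
  'G' = 0x47 → acc = 0x4C
  'S' = 0x53 → acc = 0x1F
  'V' = 0x56 → acc = 0x49
  ',' = 0x2C → acc = 0x65
  '5' = 0x35 → acc = 0x50
  '4' = 0x34 → acc = 0x64
  '9' = 0x39 → acc = 0x5D
  '3' = 0x33 → acc = 0x6E
  '7' = 0x37 → acc = 0x59
  ',' = 0x2C → acc = 0x75
  '5' = 0x35 → acc = 0x40
  ',' = 0x2C → acc = 0x6C
  '6' = 0x36 → acc = 0x5A
  '5' = 0x35 → acc = 0x6F
  '9' = 0x39 → acc = 0x56
  ',' = 0x2C → acc = 0x7A
  '4' = 0x34 → acc = 0x4E
  '9' = 0x39 → acc = 0x77
  '.' = 0x2E → acc = 0x59
  '7' = 0x37 → acc = 0x6E
  '2' = 0x32 → acc = 0x5C
Checksum = 0x5C.

5C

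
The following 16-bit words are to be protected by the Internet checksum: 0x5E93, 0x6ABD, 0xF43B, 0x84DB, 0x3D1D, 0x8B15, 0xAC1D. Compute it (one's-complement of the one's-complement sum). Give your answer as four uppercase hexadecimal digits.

4947

One's-complement addition (fold any carry out of bit 15 back into bit 0):
  0x5E93 + 0x6ABD = 0x0C950
  0xC950 + 0xF43B = 0x1BD8B → wrap carry → 0xBD8C
  0xBD8C + 0x84DB = 0x14267 → wrap carry → 0x4268
  0x4268 + 0x3D1D = 0x07F85
  0x7F85 + 0x8B15 = 0x10A9A → wrap carry → 0x0A9B
  0x0A9B + 0xAC1D = 0x0B6B8
One's-complement sum = 0xB6B8.
Checksum = ~0xB6B8 & 0xFFFF = 0x4947.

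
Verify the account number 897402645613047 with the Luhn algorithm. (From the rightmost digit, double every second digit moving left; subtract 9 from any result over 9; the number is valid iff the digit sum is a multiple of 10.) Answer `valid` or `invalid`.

From the right, keep odd positions and double even positions (subtract 9 from any doubled value over 9):
  doubled (positions 2,4,...): 8 6 3 8 4 8 9 → sum 46
  kept (positions 1,3,...): 7 0 1 5 6 0 7 8 → sum 34
Total = 80.
80 mod 10 = 0, so the number is valid.

valid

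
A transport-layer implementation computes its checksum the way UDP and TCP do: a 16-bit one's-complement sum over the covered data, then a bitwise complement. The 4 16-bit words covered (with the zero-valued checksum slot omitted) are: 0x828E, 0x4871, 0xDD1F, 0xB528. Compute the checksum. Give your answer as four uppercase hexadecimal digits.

A2B7

One's-complement addition (fold any carry out of bit 15 back into bit 0):
  0x828E + 0x4871 = 0x0CAFF
  0xCAFF + 0xDD1F = 0x1A81E → wrap carry → 0xA81F
  0xA81F + 0xB528 = 0x15D47 → wrap carry → 0x5D48
One's-complement sum = 0x5D48.
Checksum = ~0x5D48 & 0xFFFF = 0xA2B7.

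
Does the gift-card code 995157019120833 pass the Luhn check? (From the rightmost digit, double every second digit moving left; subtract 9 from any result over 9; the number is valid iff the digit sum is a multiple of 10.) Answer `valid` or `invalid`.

From the right, keep odd positions and double even positions (subtract 9 from any doubled value over 9):
  doubled (positions 2,4,...): 6 0 2 2 5 2 9 → sum 26
  kept (positions 1,3,...): 3 8 2 9 0 5 5 9 → sum 41
Total = 67.
67 mod 10 = 7, so the number is invalid.

invalid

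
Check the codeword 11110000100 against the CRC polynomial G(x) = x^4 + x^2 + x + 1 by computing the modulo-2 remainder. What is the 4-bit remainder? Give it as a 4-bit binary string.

Modulo-2 division of 11110000100 by 10111:
  pos 0: 11110 XOR 10111 = 01001
  pos 1: 10010 XOR 10111 = 00101
  pos 3: 10100 XOR 10111 = 00011
  pos 6: 11100 XOR 10111 = 01011
Remainder = 1011 (nonzero — an error is detected).

1011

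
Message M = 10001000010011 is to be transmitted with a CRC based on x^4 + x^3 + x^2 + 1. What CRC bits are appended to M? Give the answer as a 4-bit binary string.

1110

Append 4 zeros: 100010000100110000. Divide by 11101 (XOR where the leading bit is 1):
  pos 0: 10001 XOR 11101 = 01100
  pos 1: 11000 XOR 11101 = 00101
  pos 3: 10100 XOR 11101 = 01001
  pos 4: 10010 XOR 11101 = 01111
  pos 5: 11111 XOR 11101 = 00010
  pos 8: 10001 XOR 11101 = 01100
  pos 9: 11001 XOR 11101 = 00100
  pos 11: 10000 XOR 11101 = 01101
  pos 12: 11010 XOR 11101 = 00111
Remainder (last 4 bits) = 1110. This is the CRC / FCS.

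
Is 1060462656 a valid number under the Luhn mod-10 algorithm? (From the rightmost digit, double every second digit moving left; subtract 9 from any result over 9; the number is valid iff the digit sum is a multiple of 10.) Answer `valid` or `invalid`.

invalid

From the right, keep odd positions and double even positions (subtract 9 from any doubled value over 9):
  doubled (positions 2,4,...): 1 4 8 3 2 → sum 18
  kept (positions 1,3,...): 6 6 6 0 0 → sum 18
Total = 36.
36 mod 10 = 6, so the number is invalid.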